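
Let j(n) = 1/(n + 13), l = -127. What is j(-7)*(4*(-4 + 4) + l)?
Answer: -127/6 ≈ -21.167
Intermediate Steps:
j(n) = 1/(13 + n)
j(-7)*(4*(-4 + 4) + l) = (4*(-4 + 4) - 127)/(13 - 7) = (4*0 - 127)/6 = (0 - 127)/6 = (⅙)*(-127) = -127/6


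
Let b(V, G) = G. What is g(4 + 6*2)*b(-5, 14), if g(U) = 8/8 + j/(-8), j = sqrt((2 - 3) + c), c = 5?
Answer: 21/2 ≈ 10.500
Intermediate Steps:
j = 2 (j = sqrt((2 - 3) + 5) = sqrt(-1 + 5) = sqrt(4) = 2)
g(U) = 3/4 (g(U) = 8/8 + 2/(-8) = 8*(1/8) + 2*(-1/8) = 1 - 1/4 = 3/4)
g(4 + 6*2)*b(-5, 14) = (3/4)*14 = 21/2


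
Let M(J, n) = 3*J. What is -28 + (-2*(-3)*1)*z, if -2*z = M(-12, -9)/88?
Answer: -589/22 ≈ -26.773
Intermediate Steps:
z = 9/44 (z = -3*(-12)/(2*88) = -(-18)/88 = -½*(-9/22) = 9/44 ≈ 0.20455)
-28 + (-2*(-3)*1)*z = -28 + (-2*(-3)*1)*(9/44) = -28 + (6*1)*(9/44) = -28 + 6*(9/44) = -28 + 27/22 = -589/22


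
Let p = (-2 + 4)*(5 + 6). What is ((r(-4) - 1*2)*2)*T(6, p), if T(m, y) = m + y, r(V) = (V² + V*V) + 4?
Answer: 1904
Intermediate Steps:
p = 22 (p = 2*11 = 22)
r(V) = 4 + 2*V² (r(V) = (V² + V²) + 4 = 2*V² + 4 = 4 + 2*V²)
((r(-4) - 1*2)*2)*T(6, p) = (((4 + 2*(-4)²) - 1*2)*2)*(6 + 22) = (((4 + 2*16) - 2)*2)*28 = (((4 + 32) - 2)*2)*28 = ((36 - 2)*2)*28 = (34*2)*28 = 68*28 = 1904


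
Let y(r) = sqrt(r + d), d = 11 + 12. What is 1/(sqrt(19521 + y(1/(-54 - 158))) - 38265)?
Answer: -1/(38265 - sqrt(19521 + 5*sqrt(10335)/106)) ≈ -2.6229e-5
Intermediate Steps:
d = 23
y(r) = sqrt(23 + r) (y(r) = sqrt(r + 23) = sqrt(23 + r))
1/(sqrt(19521 + y(1/(-54 - 158))) - 38265) = 1/(sqrt(19521 + sqrt(23 + 1/(-54 - 158))) - 38265) = 1/(sqrt(19521 + sqrt(23 + 1/(-212))) - 38265) = 1/(sqrt(19521 + sqrt(23 - 1/212)) - 38265) = 1/(sqrt(19521 + sqrt(4875/212)) - 38265) = 1/(sqrt(19521 + 5*sqrt(10335)/106) - 38265) = 1/(-38265 + sqrt(19521 + 5*sqrt(10335)/106))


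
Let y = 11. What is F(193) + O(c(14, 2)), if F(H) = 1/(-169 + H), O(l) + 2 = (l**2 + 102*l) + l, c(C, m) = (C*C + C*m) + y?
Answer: 1906273/24 ≈ 79428.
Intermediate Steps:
c(C, m) = 11 + C**2 + C*m (c(C, m) = (C*C + C*m) + 11 = (C**2 + C*m) + 11 = 11 + C**2 + C*m)
O(l) = -2 + l**2 + 103*l (O(l) = -2 + ((l**2 + 102*l) + l) = -2 + (l**2 + 103*l) = -2 + l**2 + 103*l)
F(193) + O(c(14, 2)) = 1/(-169 + 193) + (-2 + (11 + 14**2 + 14*2)**2 + 103*(11 + 14**2 + 14*2)) = 1/24 + (-2 + (11 + 196 + 28)**2 + 103*(11 + 196 + 28)) = 1/24 + (-2 + 235**2 + 103*235) = 1/24 + (-2 + 55225 + 24205) = 1/24 + 79428 = 1906273/24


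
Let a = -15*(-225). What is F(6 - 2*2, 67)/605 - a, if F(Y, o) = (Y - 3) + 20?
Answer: -2041856/605 ≈ -3375.0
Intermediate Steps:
F(Y, o) = 17 + Y (F(Y, o) = (-3 + Y) + 20 = 17 + Y)
a = 3375
F(6 - 2*2, 67)/605 - a = (17 + (6 - 2*2))/605 - 1*3375 = (17 + (6 - 4))*(1/605) - 3375 = (17 + 2)*(1/605) - 3375 = 19*(1/605) - 3375 = 19/605 - 3375 = -2041856/605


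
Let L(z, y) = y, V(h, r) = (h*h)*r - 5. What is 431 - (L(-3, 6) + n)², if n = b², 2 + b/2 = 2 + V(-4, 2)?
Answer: -8537653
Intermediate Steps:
V(h, r) = -5 + r*h² (V(h, r) = h²*r - 5 = r*h² - 5 = -5 + r*h²)
b = 54 (b = -4 + 2*(2 + (-5 + 2*(-4)²)) = -4 + 2*(2 + (-5 + 2*16)) = -4 + 2*(2 + (-5 + 32)) = -4 + 2*(2 + 27) = -4 + 2*29 = -4 + 58 = 54)
n = 2916 (n = 54² = 2916)
431 - (L(-3, 6) + n)² = 431 - (6 + 2916)² = 431 - 1*2922² = 431 - 1*8538084 = 431 - 8538084 = -8537653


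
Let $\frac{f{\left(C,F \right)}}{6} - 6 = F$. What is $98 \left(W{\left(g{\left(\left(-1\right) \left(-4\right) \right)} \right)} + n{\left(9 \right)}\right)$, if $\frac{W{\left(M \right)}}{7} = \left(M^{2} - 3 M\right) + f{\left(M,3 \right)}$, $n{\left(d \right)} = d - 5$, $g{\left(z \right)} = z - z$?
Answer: $37436$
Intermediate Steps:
$g{\left(z \right)} = 0$
$f{\left(C,F \right)} = 36 + 6 F$
$n{\left(d \right)} = -5 + d$
$W{\left(M \right)} = 378 - 21 M + 7 M^{2}$ ($W{\left(M \right)} = 7 \left(\left(M^{2} - 3 M\right) + \left(36 + 6 \cdot 3\right)\right) = 7 \left(\left(M^{2} - 3 M\right) + \left(36 + 18\right)\right) = 7 \left(\left(M^{2} - 3 M\right) + 54\right) = 7 \left(54 + M^{2} - 3 M\right) = 378 - 21 M + 7 M^{2}$)
$98 \left(W{\left(g{\left(\left(-1\right) \left(-4\right) \right)} \right)} + n{\left(9 \right)}\right) = 98 \left(\left(378 - 0 + 7 \cdot 0^{2}\right) + \left(-5 + 9\right)\right) = 98 \left(\left(378 + 0 + 7 \cdot 0\right) + 4\right) = 98 \left(\left(378 + 0 + 0\right) + 4\right) = 98 \left(378 + 4\right) = 98 \cdot 382 = 37436$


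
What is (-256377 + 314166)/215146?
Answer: 57789/215146 ≈ 0.26860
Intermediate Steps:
(-256377 + 314166)/215146 = 57789*(1/215146) = 57789/215146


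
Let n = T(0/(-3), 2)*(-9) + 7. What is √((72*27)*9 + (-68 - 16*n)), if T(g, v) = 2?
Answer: 6*√489 ≈ 132.68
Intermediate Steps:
n = -11 (n = 2*(-9) + 7 = -18 + 7 = -11)
√((72*27)*9 + (-68 - 16*n)) = √((72*27)*9 + (-68 - 16*(-11))) = √(1944*9 + (-68 + 176)) = √(17496 + 108) = √17604 = 6*√489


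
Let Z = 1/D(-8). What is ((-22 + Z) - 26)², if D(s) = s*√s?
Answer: (1536 - I*√2)²/1024 ≈ 2304.0 - 4.2426*I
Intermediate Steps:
D(s) = s^(3/2)
Z = I*√2/32 (Z = 1/((-8)^(3/2)) = 1/(-16*I*√2) = I*√2/32 ≈ 0.044194*I)
((-22 + Z) - 26)² = ((-22 + I*√2/32) - 26)² = (-48 + I*√2/32)²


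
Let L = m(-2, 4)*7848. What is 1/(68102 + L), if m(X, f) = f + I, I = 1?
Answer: 1/107342 ≈ 9.3160e-6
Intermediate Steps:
m(X, f) = 1 + f (m(X, f) = f + 1 = 1 + f)
L = 39240 (L = (1 + 4)*7848 = 5*7848 = 39240)
1/(68102 + L) = 1/(68102 + 39240) = 1/107342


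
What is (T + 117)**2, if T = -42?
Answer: 5625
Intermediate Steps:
(T + 117)**2 = (-42 + 117)**2 = 75**2 = 5625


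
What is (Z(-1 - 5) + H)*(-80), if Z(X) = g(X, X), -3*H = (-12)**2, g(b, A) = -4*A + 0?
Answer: 1920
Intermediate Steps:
g(b, A) = -4*A
H = -48 (H = -1/3*(-12)**2 = -1/3*144 = -48)
Z(X) = -4*X
(Z(-1 - 5) + H)*(-80) = (-4*(-1 - 5) - 48)*(-80) = (-4*(-6) - 48)*(-80) = (24 - 48)*(-80) = -24*(-80) = 1920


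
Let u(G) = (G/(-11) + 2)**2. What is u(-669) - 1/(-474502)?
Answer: 226565689583/57414742 ≈ 3946.1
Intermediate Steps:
u(G) = (2 - G/11)**2 (u(G) = (G*(-1/11) + 2)**2 = (-G/11 + 2)**2 = (2 - G/11)**2)
u(-669) - 1/(-474502) = (-22 - 669)**2/121 - 1/(-474502) = (1/121)*(-691)**2 - 1*(-1/474502) = (1/121)*477481 + 1/474502 = 477481/121 + 1/474502 = 226565689583/57414742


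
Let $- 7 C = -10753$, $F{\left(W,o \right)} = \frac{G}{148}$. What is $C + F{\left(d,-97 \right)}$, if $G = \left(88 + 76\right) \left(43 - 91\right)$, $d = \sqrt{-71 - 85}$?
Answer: $\frac{384085}{259} \approx 1483.0$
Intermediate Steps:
$d = 2 i \sqrt{39}$ ($d = \sqrt{-156} = 2 i \sqrt{39} \approx 12.49 i$)
$G = -7872$ ($G = 164 \left(-48\right) = -7872$)
$F{\left(W,o \right)} = - \frac{1968}{37}$ ($F{\left(W,o \right)} = - \frac{7872}{148} = \left(-7872\right) \frac{1}{148} = - \frac{1968}{37}$)
$C = \frac{10753}{7}$ ($C = \left(- \frac{1}{7}\right) \left(-10753\right) = \frac{10753}{7} \approx 1536.1$)
$C + F{\left(d,-97 \right)} = \frac{10753}{7} - \frac{1968}{37} = \frac{384085}{259}$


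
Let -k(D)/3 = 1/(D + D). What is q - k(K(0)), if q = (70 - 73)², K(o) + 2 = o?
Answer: 33/4 ≈ 8.2500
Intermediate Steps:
K(o) = -2 + o
k(D) = -3/(2*D) (k(D) = -3/(D + D) = -3*1/(2*D) = -3/(2*D))
q = 9 (q = (-3)² = 9)
q - k(K(0)) = 9 - (-3)/(2*(-2 + 0)) = 9 - (-3)/(2*(-2)) = 9 - (-3)*(-1)/(2*2) = 9 - 1*¾ = 9 - ¾ = 33/4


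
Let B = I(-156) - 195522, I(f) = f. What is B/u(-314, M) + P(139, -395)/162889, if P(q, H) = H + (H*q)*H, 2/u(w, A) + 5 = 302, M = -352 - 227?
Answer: -4733236683607/162889 ≈ -2.9058e+7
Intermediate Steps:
M = -579
u(w, A) = 2/297 (u(w, A) = 2/(-5 + 302) = 2/297)
B = -195678 (B = -156 - 195522 = -195678)
P(q, H) = H + q*H²
B/u(-314, M) + P(139, -395)/162889 = -195678/2/297 - 395*(1 - 395*139)/162889 = -195678*297/2 - 395*(1 - 54905)*(1/162889) = -29058183 - 395*(-54904)*(1/162889) = -29058183 + 21687080*(1/162889) = -29058183 + 21687080/162889 = -4733236683607/162889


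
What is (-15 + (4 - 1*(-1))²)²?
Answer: 100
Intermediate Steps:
(-15 + (4 - 1*(-1))²)² = (-15 + (4 + 1)²)² = (-15 + 5²)² = (-15 + 25)² = 10² = 100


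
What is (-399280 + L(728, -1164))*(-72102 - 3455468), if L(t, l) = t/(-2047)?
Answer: 2883177810302160/2047 ≈ 1.4085e+12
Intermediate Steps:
L(t, l) = -t/2047 (L(t, l) = t*(-1/2047) = -t/2047)
(-399280 + L(728, -1164))*(-72102 - 3455468) = (-399280 - 1/2047*728)*(-72102 - 3455468) = (-399280 - 728/2047)*(-3527570) = -817326888/2047*(-3527570) = 2883177810302160/2047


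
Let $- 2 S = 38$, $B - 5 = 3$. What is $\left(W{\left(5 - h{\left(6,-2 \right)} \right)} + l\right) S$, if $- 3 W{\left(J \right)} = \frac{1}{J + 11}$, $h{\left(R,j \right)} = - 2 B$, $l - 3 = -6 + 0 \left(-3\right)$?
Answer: $\frac{5491}{96} \approx 57.198$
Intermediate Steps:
$B = 8$ ($B = 5 + 3 = 8$)
$S = -19$ ($S = \left(- \frac{1}{2}\right) 38 = -19$)
$l = -3$ ($l = 3 + \left(-6 + 0 \left(-3\right)\right) = 3 + \left(-6 + 0\right) = 3 - 6 = -3$)
$h{\left(R,j \right)} = -16$ ($h{\left(R,j \right)} = \left(-2\right) 8 = -16$)
$W{\left(J \right)} = - \frac{1}{3 \left(11 + J\right)}$ ($W{\left(J \right)} = - \frac{1}{3 \left(J + 11\right)} = - \frac{1}{3 \left(11 + J\right)}$)
$\left(W{\left(5 - h{\left(6,-2 \right)} \right)} + l\right) S = \left(- \frac{1}{33 + 3 \left(5 - -16\right)} - 3\right) \left(-19\right) = \left(- \frac{1}{33 + 3 \left(5 + 16\right)} - 3\right) \left(-19\right) = \left(- \frac{1}{33 + 3 \cdot 21} - 3\right) \left(-19\right) = \left(- \frac{1}{33 + 63} - 3\right) \left(-19\right) = \left(- \frac{1}{96} - 3\right) \left(-19\right) = \left(- \frac{289}{96}\right) \left(-19\right) = \frac{5491}{96}$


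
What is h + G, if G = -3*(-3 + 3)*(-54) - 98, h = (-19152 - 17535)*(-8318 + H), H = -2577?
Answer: 399704767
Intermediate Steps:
h = 399704865 (h = (-19152 - 17535)*(-8318 - 2577) = -36687*(-10895) = 399704865)
G = -98 (G = -3*0*(-54) - 98 = 0*(-54) - 98 = 0 - 98 = -98)
h + G = 399704865 - 98 = 399704767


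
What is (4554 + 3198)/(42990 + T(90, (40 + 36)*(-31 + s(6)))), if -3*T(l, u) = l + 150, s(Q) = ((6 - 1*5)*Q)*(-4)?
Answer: 3876/21455 ≈ 0.18066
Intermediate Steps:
s(Q) = -4*Q (s(Q) = ((6 - 5)*Q)*(-4) = (1*Q)*(-4) = Q*(-4) = -4*Q)
T(l, u) = -50 - l/3 (T(l, u) = -(l + 150)/3 = -(150 + l)/3 = -50 - l/3)
(4554 + 3198)/(42990 + T(90, (40 + 36)*(-31 + s(6)))) = (4554 + 3198)/(42990 + (-50 - ⅓*90)) = 7752/(42990 + (-50 - 30)) = 7752/(42990 - 80) = 7752/42910 = 7752*(1/42910) = 3876/21455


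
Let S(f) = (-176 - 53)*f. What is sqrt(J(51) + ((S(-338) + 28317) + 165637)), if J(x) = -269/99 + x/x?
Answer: sqrt(295504814)/33 ≈ 520.92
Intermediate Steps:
J(x) = -170/99 (J(x) = -269*1/99 + 1 = -269/99 + 1 = -170/99)
S(f) = -229*f
sqrt(J(51) + ((S(-338) + 28317) + 165637)) = sqrt(-170/99 + ((-229*(-338) + 28317) + 165637)) = sqrt(-170/99 + ((77402 + 28317) + 165637)) = sqrt(-170/99 + (105719 + 165637)) = sqrt(-170/99 + 271356) = sqrt(26864074/99) = sqrt(295504814)/33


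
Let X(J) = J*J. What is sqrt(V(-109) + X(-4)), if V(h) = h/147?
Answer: sqrt(6729)/21 ≈ 3.9062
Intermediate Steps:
V(h) = h/147 (V(h) = h*(1/147) = h/147)
X(J) = J**2
sqrt(V(-109) + X(-4)) = sqrt((1/147)*(-109) + (-4)**2) = sqrt(-109/147 + 16) = sqrt(2243/147) = sqrt(6729)/21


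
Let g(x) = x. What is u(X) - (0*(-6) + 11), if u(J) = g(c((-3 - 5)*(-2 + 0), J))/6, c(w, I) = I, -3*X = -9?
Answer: -21/2 ≈ -10.500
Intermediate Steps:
X = 3 (X = -⅓*(-9) = 3)
u(J) = J/6
u(X) - (0*(-6) + 11) = (⅙)*3 - (0*(-6) + 11) = ½ - (0 + 11) = ½ - 1*11 = ½ - 11 = -21/2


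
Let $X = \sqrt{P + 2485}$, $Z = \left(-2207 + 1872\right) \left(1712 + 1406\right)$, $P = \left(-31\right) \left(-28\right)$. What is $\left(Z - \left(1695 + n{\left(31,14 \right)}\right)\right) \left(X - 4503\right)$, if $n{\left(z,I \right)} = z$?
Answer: $4711290768 - 1046256 \sqrt{3353} \approx 4.6507 \cdot 10^{9}$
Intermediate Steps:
$P = 868$
$Z = -1044530$ ($Z = \left(-335\right) 3118 = -1044530$)
$X = \sqrt{3353}$ ($X = \sqrt{868 + 2485} = \sqrt{3353} \approx 57.905$)
$\left(Z - \left(1695 + n{\left(31,14 \right)}\right)\right) \left(X - 4503\right) = \left(-1044530 - 1726\right) \left(\sqrt{3353} - 4503\right) = \left(-1044530 - 1726\right) \left(-4503 + \sqrt{3353}\right) = - 1046256 \left(-4503 + \sqrt{3353}\right) = 4711290768 - 1046256 \sqrt{3353}$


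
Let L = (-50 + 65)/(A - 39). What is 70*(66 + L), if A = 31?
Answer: 17955/4 ≈ 4488.8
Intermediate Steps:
L = -15/8 (L = (-50 + 65)/(31 - 39) = 15/(-8) = 15*(-⅛) = -15/8 ≈ -1.8750)
70*(66 + L) = 70*(66 - 15/8) = 70*(513/8) = 17955/4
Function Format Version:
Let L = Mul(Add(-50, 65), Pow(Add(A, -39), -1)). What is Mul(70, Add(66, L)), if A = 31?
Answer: Rational(17955, 4) ≈ 4488.8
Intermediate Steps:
L = Rational(-15, 8) (L = Mul(Add(-50, 65), Pow(Add(31, -39), -1)) = Mul(15, Pow(-8, -1)) = Mul(15, Rational(-1, 8)) = Rational(-15, 8) ≈ -1.8750)
Mul(70, Add(66, L)) = Mul(70, Add(66, Rational(-15, 8))) = Mul(70, Rational(513, 8)) = Rational(17955, 4)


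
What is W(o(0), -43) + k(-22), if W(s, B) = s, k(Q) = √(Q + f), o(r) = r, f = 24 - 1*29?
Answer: 3*I*√3 ≈ 5.1962*I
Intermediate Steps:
f = -5 (f = 24 - 29 = -5)
k(Q) = √(-5 + Q) (k(Q) = √(Q - 5) = √(-5 + Q))
W(o(0), -43) + k(-22) = 0 + √(-5 - 22) = 0 + √(-27) = 0 + 3*I*√3 = 3*I*√3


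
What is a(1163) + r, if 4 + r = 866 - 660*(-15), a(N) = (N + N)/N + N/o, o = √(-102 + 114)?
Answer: 10764 + 1163*√3/6 ≈ 11100.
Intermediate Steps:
o = 2*√3 (o = √12 = 2*√3 ≈ 3.4641)
a(N) = 2 + N*√3/6 (a(N) = (N + N)/N + N/((2*√3)) = (2*N)/N + N*(√3/6) = 2 + N*√3/6)
r = 10762 (r = -4 + (866 - 660*(-15)) = -4 + (866 + 9900) = -4 + 10766 = 10762)
a(1163) + r = (2 + (⅙)*1163*√3) + 10762 = (2 + 1163*√3/6) + 10762 = 10764 + 1163*√3/6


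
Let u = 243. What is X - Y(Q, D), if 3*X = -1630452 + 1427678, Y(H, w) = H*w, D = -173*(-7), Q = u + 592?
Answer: -3236329/3 ≈ -1.0788e+6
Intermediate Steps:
Q = 835 (Q = 243 + 592 = 835)
D = 1211
X = -202774/3 (X = (-1630452 + 1427678)/3 = (⅓)*(-202774) = -202774/3 ≈ -67591.)
X - Y(Q, D) = -202774/3 - 835*1211 = -202774/3 - 1*1011185 = -202774/3 - 1011185 = -3236329/3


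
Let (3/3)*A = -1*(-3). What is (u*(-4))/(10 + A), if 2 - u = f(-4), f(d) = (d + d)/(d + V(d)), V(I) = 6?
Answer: -24/13 ≈ -1.8462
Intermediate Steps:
f(d) = 2*d/(6 + d) (f(d) = (d + d)/(d + 6) = (2*d)/(6 + d) = 2*d/(6 + d))
A = 3 (A = -1*(-3) = 3)
u = 6 (u = 2 - 2*(-4)/(6 - 4) = 2 - 2*(-4)/2 = 2 - 1*(-4) = 2 + 4 = 6)
(u*(-4))/(10 + A) = (6*(-4))/(10 + 3) = -24/13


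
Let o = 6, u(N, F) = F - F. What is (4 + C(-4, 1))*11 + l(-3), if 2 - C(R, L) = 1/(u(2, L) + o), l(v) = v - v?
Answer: 385/6 ≈ 64.167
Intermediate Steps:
u(N, F) = 0
l(v) = 0
C(R, L) = 11/6 (C(R, L) = 2 - 1/(0 + 6) = 2 - 1/6 = 11/6)
(4 + C(-4, 1))*11 + l(-3) = (4 + 11/6)*11 + 0 = (35/6)*11 + 0 = 385/6 + 0 = 385/6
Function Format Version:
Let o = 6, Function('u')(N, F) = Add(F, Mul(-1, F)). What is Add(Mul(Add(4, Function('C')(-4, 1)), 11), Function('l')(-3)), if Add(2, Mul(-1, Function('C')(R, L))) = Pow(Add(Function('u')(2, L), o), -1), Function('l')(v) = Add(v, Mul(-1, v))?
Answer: Rational(385, 6) ≈ 64.167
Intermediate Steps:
Function('u')(N, F) = 0
Function('l')(v) = 0
Function('C')(R, L) = Rational(11, 6) (Function('C')(R, L) = Add(2, Mul(-1, Pow(Add(0, 6), -1))) = Add(2, Mul(-1, Pow(6, -1))) = Add(2, Mul(-1, Rational(1, 6))) = Add(2, Rational(-1, 6)) = Rational(11, 6))
Add(Mul(Add(4, Function('C')(-4, 1)), 11), Function('l')(-3)) = Add(Mul(Add(4, Rational(11, 6)), 11), 0) = Add(Mul(Rational(35, 6), 11), 0) = Add(Rational(385, 6), 0) = Rational(385, 6)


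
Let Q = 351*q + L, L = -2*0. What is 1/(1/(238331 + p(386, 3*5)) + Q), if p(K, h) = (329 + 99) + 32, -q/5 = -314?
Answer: 238791/131590556371 ≈ 1.8147e-6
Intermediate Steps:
q = 1570 (q = -5*(-314) = 1570)
L = 0
p(K, h) = 460 (p(K, h) = 428 + 32 = 460)
Q = 551070 (Q = 351*1570 + 0 = 551070 + 0 = 551070)
1/(1/(238331 + p(386, 3*5)) + Q) = 1/(1/(238331 + 460) + 551070) = 1/(1/238791 + 551070) = 1/(131590556371/238791) = 238791/131590556371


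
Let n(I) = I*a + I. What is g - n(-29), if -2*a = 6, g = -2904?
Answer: -2962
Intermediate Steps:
a = -3 (a = -½*6 = -3)
n(I) = -2*I (n(I) = I*(-3) + I = -3*I + I = -2*I)
g - n(-29) = -2904 - (-2)*(-29) = -2904 - 1*58 = -2904 - 58 = -2962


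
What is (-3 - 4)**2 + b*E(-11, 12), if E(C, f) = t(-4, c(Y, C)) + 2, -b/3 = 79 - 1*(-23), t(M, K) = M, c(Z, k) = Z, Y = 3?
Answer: 661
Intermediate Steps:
b = -306 (b = -3*(79 - 1*(-23)) = -3*(79 + 23) = -3*102 = -306)
E(C, f) = -2 (E(C, f) = -4 + 2 = -2)
(-3 - 4)**2 + b*E(-11, 12) = (-3 - 4)**2 - 306*(-2) = (-7)**2 + 612 = 49 + 612 = 661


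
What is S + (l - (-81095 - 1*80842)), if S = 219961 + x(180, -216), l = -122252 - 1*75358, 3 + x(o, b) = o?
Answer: 184465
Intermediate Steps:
x(o, b) = -3 + o
l = -197610 (l = -122252 - 75358 = -197610)
S = 220138 (S = 219961 + (-3 + 180) = 219961 + 177 = 220138)
S + (l - (-81095 - 1*80842)) = 220138 + (-197610 - (-81095 - 1*80842)) = 220138 + (-197610 - (-81095 - 80842)) = 220138 + (-197610 - 1*(-161937)) = 220138 + (-197610 + 161937) = 220138 - 35673 = 184465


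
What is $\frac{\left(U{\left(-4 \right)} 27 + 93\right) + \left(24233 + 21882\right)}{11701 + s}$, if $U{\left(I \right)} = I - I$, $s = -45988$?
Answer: $- \frac{46208}{34287} \approx -1.3477$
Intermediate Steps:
$U{\left(I \right)} = 0$
$\frac{\left(U{\left(-4 \right)} 27 + 93\right) + \left(24233 + 21882\right)}{11701 + s} = \frac{\left(0 \cdot 27 + 93\right) + \left(24233 + 21882\right)}{11701 - 45988} = \frac{\left(0 + 93\right) + 46115}{-34287} = \left(93 + 46115\right) \left(- \frac{1}{34287}\right) = 46208 \left(- \frac{1}{34287}\right) = - \frac{46208}{34287}$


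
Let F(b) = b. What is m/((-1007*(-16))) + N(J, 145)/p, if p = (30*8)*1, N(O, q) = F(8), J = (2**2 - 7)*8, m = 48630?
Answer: 368753/120840 ≈ 3.0516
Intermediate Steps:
J = -24 (J = (4 - 7)*8 = -3*8 = -24)
N(O, q) = 8
p = 240 (p = 240*1 = 240)
m/((-1007*(-16))) + N(J, 145)/p = 48630/((-1007*(-16))) + 8/240 = 48630/16112 + 8*(1/240) = 48630*(1/16112) + 1/30 = 24315/8056 + 1/30 = 368753/120840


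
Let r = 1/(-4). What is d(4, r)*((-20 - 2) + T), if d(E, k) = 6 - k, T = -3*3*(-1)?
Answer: -325/4 ≈ -81.250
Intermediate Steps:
r = -¼ ≈ -0.25000
T = 9 (T = -9*(-1) = 9)
d(4, r)*((-20 - 2) + T) = (6 - 1*(-¼))*((-20 - 2) + 9) = (6 + ¼)*(-22 + 9) = (25/4)*(-13) = -325/4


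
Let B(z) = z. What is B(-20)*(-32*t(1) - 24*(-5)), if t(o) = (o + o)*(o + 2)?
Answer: 1440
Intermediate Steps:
t(o) = 2*o*(2 + o) (t(o) = (2*o)*(2 + o) = 2*o*(2 + o))
B(-20)*(-32*t(1) - 24*(-5)) = -20*(-64*(2 + 1) - 24*(-5)) = -20*(-64*3 + 120) = -20*(-32*6 + 120) = -20*(-192 + 120) = -20*(-72) = 1440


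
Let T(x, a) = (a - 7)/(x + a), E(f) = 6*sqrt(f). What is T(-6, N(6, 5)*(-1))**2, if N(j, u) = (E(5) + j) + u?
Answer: 16056/11881 - 1512*sqrt(5)/11881 ≈ 1.0668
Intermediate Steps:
N(j, u) = j + u + 6*sqrt(5) (N(j, u) = (6*sqrt(5) + j) + u = (j + 6*sqrt(5)) + u = j + u + 6*sqrt(5))
T(x, a) = (-7 + a)/(a + x)
T(-6, N(6, 5)*(-1))**2 = ((-7 + (6 + 5 + 6*sqrt(5))*(-1))/((6 + 5 + 6*sqrt(5))*(-1) - 6))**2 = ((-7 + (11 + 6*sqrt(5))*(-1))/((11 + 6*sqrt(5))*(-1) - 6))**2 = ((-7 + (-11 - 6*sqrt(5)))/((-11 - 6*sqrt(5)) - 6))**2 = ((-18 - 6*sqrt(5))/(-17 - 6*sqrt(5)))**2 = (-18 - 6*sqrt(5))**2/(-17 - 6*sqrt(5))**2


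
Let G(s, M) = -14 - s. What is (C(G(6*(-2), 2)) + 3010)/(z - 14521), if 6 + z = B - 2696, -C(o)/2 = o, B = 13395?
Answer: -137/174 ≈ -0.78736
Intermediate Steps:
C(o) = -2*o
z = 10693 (z = -6 + (13395 - 2696) = -6 + 10699 = 10693)
(C(G(6*(-2), 2)) + 3010)/(z - 14521) = (-2*(-14 - 6*(-2)) + 3010)/(10693 - 14521) = (-2*(-14 - 1*(-12)) + 3010)/(-3828) = (-2*(-14 + 12) + 3010)*(-1/3828) = (-2*(-2) + 3010)*(-1/3828) = (4 + 3010)*(-1/3828) = 3014*(-1/3828) = -137/174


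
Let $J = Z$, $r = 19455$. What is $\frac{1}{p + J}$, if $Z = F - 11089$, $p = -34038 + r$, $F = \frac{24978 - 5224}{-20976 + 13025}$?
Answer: $- \frac{7951}{204137826} \approx -3.8949 \cdot 10^{-5}$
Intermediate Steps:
$F = - \frac{19754}{7951}$ ($F = \frac{19754}{-7951} = 19754 \left(- \frac{1}{7951}\right) = - \frac{19754}{7951} \approx -2.4845$)
$p = -14583$ ($p = -34038 + 19455 = -14583$)
$Z = - \frac{88188393}{7951}$ ($Z = - \frac{19754}{7951} - 11089 = - \frac{88188393}{7951} \approx -11091.0$)
$J = - \frac{88188393}{7951} \approx -11091.0$
$\frac{1}{p + J} = \frac{1}{-14583 - \frac{88188393}{7951}} = \frac{1}{- \frac{204137826}{7951}} = - \frac{7951}{204137826}$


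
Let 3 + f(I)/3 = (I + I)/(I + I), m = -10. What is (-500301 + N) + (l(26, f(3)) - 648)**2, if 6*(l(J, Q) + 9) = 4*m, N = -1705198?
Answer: -15885410/9 ≈ -1.7650e+6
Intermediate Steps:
f(I) = -6 (f(I) = -9 + 3*((I + I)/(I + I)) = -9 + 3*((2*I)/((2*I))) = -9 + 3*((2*I)*(1/(2*I))) = -9 + 3*1 = -9 + 3 = -6)
l(J, Q) = -47/3 (l(J, Q) = -9 + (4*(-10))/6 = -9 + (1/6)*(-40) = -9 - 20/3 = -47/3)
(-500301 + N) + (l(26, f(3)) - 648)**2 = (-500301 - 1705198) + (-47/3 - 648)**2 = -2205499 + (-1991/3)**2 = -2205499 + 3964081/9 = -15885410/9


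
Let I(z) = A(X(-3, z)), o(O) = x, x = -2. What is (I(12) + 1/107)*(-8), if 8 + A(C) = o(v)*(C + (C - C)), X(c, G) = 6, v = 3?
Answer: 17112/107 ≈ 159.93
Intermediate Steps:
o(O) = -2
A(C) = -8 - 2*C (A(C) = -8 - 2*(C + (C - C)) = -8 - 2*(C + 0) = -8 - 2*C)
I(z) = -20 (I(z) = -8 - 2*6 = -8 - 12 = -20)
(I(12) + 1/107)*(-8) = (-20 + 1/107)*(-8) = -2139/107*(-8) = 17112/107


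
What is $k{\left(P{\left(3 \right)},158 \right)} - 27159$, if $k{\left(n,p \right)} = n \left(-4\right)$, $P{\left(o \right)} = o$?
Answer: $-27171$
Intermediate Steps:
$k{\left(n,p \right)} = - 4 n$
$k{\left(P{\left(3 \right)},158 \right)} - 27159 = \left(-4\right) 3 - 27159 = -12 - 27159 = -27171$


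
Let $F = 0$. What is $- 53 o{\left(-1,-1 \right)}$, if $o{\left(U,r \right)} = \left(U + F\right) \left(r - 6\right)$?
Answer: $-371$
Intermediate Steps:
$o{\left(U,r \right)} = U \left(-6 + r\right)$ ($o{\left(U,r \right)} = \left(U + 0\right) \left(r - 6\right) = U \left(-6 + r\right)$)
$- 53 o{\left(-1,-1 \right)} = - 53 \left(- (-6 - 1)\right) = - 53 \left(\left(-1\right) \left(-7\right)\right) = \left(-53\right) 7 = -371$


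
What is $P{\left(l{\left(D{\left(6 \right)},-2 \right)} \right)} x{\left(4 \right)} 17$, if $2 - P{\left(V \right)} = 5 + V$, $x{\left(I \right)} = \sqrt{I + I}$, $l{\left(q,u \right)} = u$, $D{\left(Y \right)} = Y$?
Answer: $- 34 \sqrt{2} \approx -48.083$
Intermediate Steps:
$x{\left(I \right)} = \sqrt{2} \sqrt{I}$ ($x{\left(I \right)} = \sqrt{2 I} = \sqrt{2} \sqrt{I}$)
$P{\left(V \right)} = -3 - V$ ($P{\left(V \right)} = 2 - \left(5 + V\right) = -3 - V$)
$P{\left(l{\left(D{\left(6 \right)},-2 \right)} \right)} x{\left(4 \right)} 17 = \left(-3 - -2\right) \sqrt{2} \sqrt{4} \cdot 17 = \left(-3 + 2\right) \sqrt{2} \cdot 2 \cdot 17 = - 2 \sqrt{2} \cdot 17 = - 34 \sqrt{2}$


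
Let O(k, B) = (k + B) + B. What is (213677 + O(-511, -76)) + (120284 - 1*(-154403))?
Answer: 487701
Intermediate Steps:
O(k, B) = k + 2*B (O(k, B) = (B + k) + B = k + 2*B)
(213677 + O(-511, -76)) + (120284 - 1*(-154403)) = (213677 + (-511 + 2*(-76))) + (120284 - 1*(-154403)) = (213677 + (-511 - 152)) + (120284 + 154403) = (213677 - 663) + 274687 = 213014 + 274687 = 487701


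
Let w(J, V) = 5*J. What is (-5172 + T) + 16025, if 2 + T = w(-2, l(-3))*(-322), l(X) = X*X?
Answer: 14071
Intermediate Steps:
l(X) = X²
T = 3218 (T = -2 + (5*(-2))*(-322) = -2 - 10*(-322) = -2 + 3220 = 3218)
(-5172 + T) + 16025 = (-5172 + 3218) + 16025 = -1954 + 16025 = 14071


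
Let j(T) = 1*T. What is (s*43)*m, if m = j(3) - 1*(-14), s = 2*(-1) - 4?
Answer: -4386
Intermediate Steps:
j(T) = T
s = -6 (s = -2 - 4 = -6)
m = 17 (m = 3 - 1*(-14) = 3 + 14 = 17)
(s*43)*m = -6*43*17 = -258*17 = -4386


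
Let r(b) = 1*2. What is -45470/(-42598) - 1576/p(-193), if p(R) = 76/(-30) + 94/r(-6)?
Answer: -488344115/14206433 ≈ -34.375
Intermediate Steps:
r(b) = 2
p(R) = 667/15 (p(R) = 76/(-30) + 94/2 = 76*(-1/30) + 94*(1/2) = -38/15 + 47 = 667/15)
-45470/(-42598) - 1576/p(-193) = -45470/(-42598) - 1576/667/15 = -45470*(-1/42598) - 1576*15/667 = 22735/21299 - 23640/667 = -488344115/14206433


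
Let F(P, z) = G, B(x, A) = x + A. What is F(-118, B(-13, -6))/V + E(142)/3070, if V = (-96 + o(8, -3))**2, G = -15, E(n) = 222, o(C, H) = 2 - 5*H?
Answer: 669726/9579935 ≈ 0.069909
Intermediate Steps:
B(x, A) = A + x
F(P, z) = -15
V = 6241 (V = (-96 + (2 - 5*(-3)))**2 = (-96 + (2 + 15))**2 = (-96 + 17)**2 = (-79)**2 = 6241)
F(-118, B(-13, -6))/V + E(142)/3070 = -15/6241 + 222/3070 = -15*1/6241 + 222*(1/3070) = -15/6241 + 111/1535 = 669726/9579935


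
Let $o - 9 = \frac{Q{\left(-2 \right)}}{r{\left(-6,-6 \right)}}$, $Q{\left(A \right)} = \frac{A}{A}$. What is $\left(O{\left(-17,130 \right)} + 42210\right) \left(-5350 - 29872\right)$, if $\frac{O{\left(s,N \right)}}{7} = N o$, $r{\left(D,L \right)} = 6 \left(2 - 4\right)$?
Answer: $- \frac{5317553395}{3} \approx -1.7725 \cdot 10^{9}$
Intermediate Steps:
$Q{\left(A \right)} = 1$
$r{\left(D,L \right)} = -12$ ($r{\left(D,L \right)} = 6 \left(-2\right) = -12$)
$o = \frac{107}{12}$ ($o = 9 + 1 \frac{1}{-12} = 9 + 1 \left(- \frac{1}{12}\right) = 9 - \frac{1}{12} = \frac{107}{12} \approx 8.9167$)
$O{\left(s,N \right)} = \frac{749 N}{12}$ ($O{\left(s,N \right)} = 7 N \frac{107}{12} = 7 \frac{107 N}{12} = \frac{749 N}{12}$)
$\left(O{\left(-17,130 \right)} + 42210\right) \left(-5350 - 29872\right) = \left(\frac{749}{12} \cdot 130 + 42210\right) \left(-5350 - 29872\right) = \left(\frac{48685}{6} + 42210\right) \left(-35222\right) = \frac{301945}{6} \left(-35222\right) = - \frac{5317553395}{3}$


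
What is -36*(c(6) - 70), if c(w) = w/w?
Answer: 2484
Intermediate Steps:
c(w) = 1
-36*(c(6) - 70) = -36*(1 - 70) = -36*(-69) = 2484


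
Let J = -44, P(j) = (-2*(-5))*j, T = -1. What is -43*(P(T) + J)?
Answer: 2322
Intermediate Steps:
P(j) = 10*j
-43*(P(T) + J) = -43*(10*(-1) - 44) = -43*(-10 - 44) = -43*(-54) = 2322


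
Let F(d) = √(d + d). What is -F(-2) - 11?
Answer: -11 - 2*I ≈ -11.0 - 2.0*I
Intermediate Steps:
F(d) = √2*√d (F(d) = √(2*d) = √2*√d)
-F(-2) - 11 = -√2*√(-2) - 11 = -√2*I*√2 - 11 = -2*I - 11 = -11 - 2*I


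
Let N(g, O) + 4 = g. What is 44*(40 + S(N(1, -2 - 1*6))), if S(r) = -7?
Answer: 1452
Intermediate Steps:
N(g, O) = -4 + g
44*(40 + S(N(1, -2 - 1*6))) = 44*(40 - 7) = 44*33 = 1452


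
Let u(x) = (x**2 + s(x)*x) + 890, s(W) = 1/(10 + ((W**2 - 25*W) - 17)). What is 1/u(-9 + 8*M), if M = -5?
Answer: 517/1701440 ≈ 0.00030386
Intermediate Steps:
s(W) = 1/(-7 + W**2 - 25*W) (s(W) = 1/(10 + (-17 + W**2 - 25*W)) = 1/(-7 + W**2 - 25*W))
u(x) = 890 + x**2 + x/(-7 + x**2 - 25*x) (u(x) = (x**2 + x/(-7 + x**2 - 25*x)) + 890 = 890 + x**2 + x/(-7 + x**2 - 25*x))
1/u(-9 + 8*M) = 1/((-(-9 + 8*(-5)) + (890 + (-9 + 8*(-5))**2)*(7 - (-9 + 8*(-5))**2 + 25*(-9 + 8*(-5))))/(7 - (-9 + 8*(-5))**2 + 25*(-9 + 8*(-5)))) = 1/((-(-9 - 40) + (890 + (-9 - 40)**2)*(7 - (-9 - 40)**2 + 25*(-9 - 40)))/(7 - (-9 - 40)**2 + 25*(-9 - 40))) = 1/((-1*(-49) + (890 + (-49)**2)*(7 - 1*(-49)**2 + 25*(-49)))/(7 - 1*(-49)**2 + 25*(-49))) = 1/((49 + (890 + 2401)*(7 - 1*2401 - 1225))/(7 - 1*2401 - 1225)) = 1/((49 + 3291*(7 - 2401 - 1225))/(7 - 2401 - 1225)) = 1/((49 + 3291*(-3619))/(-3619)) = 1/(-(49 - 11910129)/3619) = 1/(-1/3619*(-11910080)) = 1/(1701440/517) = 517/1701440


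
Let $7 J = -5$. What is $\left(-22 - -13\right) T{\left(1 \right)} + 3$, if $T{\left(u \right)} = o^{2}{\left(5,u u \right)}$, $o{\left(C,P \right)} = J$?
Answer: $- \frac{78}{49} \approx -1.5918$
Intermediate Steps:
$J = - \frac{5}{7}$ ($J = \frac{1}{7} \left(-5\right) = - \frac{5}{7} \approx -0.71429$)
$o{\left(C,P \right)} = - \frac{5}{7}$
$T{\left(u \right)} = \frac{25}{49}$ ($T{\left(u \right)} = \left(- \frac{5}{7}\right)^{2} = \frac{25}{49}$)
$\left(-22 - -13\right) T{\left(1 \right)} + 3 = \left(-22 - -13\right) \frac{25}{49} + 3 = \left(-22 + 13\right) \frac{25}{49} + 3 = \left(-9\right) \frac{25}{49} + 3 = - \frac{225}{49} + 3 = - \frac{78}{49}$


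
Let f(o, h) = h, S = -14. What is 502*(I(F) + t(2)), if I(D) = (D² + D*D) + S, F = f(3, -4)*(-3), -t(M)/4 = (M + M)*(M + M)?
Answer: 105420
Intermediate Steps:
t(M) = -16*M² (t(M) = -4*(M + M)*(M + M) = -4*2*M*2*M = -16*M²)
F = 12 (F = -4*(-3) = 12)
I(D) = -14 + 2*D² (I(D) = (D² + D*D) - 14 = (D² + D²) - 14 = 2*D² - 14 = -14 + 2*D²)
502*(I(F) + t(2)) = 502*((-14 + 2*12²) - 16*2²) = 502*((-14 + 2*144) - 16*4) = 502*((-14 + 288) - 64) = 502*(274 - 64) = 502*210 = 105420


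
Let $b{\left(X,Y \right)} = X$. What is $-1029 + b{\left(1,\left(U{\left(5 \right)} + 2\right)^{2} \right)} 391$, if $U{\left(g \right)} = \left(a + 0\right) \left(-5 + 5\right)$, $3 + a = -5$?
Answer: $-638$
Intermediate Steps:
$a = -8$ ($a = -3 - 5 = -8$)
$U{\left(g \right)} = 0$ ($U{\left(g \right)} = \left(-8 + 0\right) \left(-5 + 5\right) = \left(-8\right) 0 = 0$)
$-1029 + b{\left(1,\left(U{\left(5 \right)} + 2\right)^{2} \right)} 391 = -1029 + 1 \cdot 391 = -1029 + 391 = -638$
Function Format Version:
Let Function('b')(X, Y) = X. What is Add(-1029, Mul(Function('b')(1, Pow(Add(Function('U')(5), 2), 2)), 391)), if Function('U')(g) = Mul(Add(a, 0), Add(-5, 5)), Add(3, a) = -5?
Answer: -638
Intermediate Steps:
a = -8 (a = Add(-3, -5) = -8)
Function('U')(g) = 0 (Function('U')(g) = Mul(Add(-8, 0), Add(-5, 5)) = Mul(-8, 0) = 0)
Add(-1029, Mul(Function('b')(1, Pow(Add(Function('U')(5), 2), 2)), 391)) = Add(-1029, Mul(1, 391)) = Add(-1029, 391) = -638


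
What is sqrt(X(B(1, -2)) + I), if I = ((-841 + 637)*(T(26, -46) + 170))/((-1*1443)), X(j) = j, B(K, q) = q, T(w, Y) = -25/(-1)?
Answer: sqrt(35002)/37 ≈ 5.0564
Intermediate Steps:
T(w, Y) = 25 (T(w, Y) = -25*(-1) = 25)
I = 1020/37 (I = ((-841 + 637)*(25 + 170))/((-1*1443)) = -204*195/(-1443) = -39780*(-1/1443) = 1020/37 ≈ 27.568)
sqrt(X(B(1, -2)) + I) = sqrt(-2 + 1020/37) = sqrt(946/37) = sqrt(35002)/37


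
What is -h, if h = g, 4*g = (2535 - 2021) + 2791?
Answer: -3305/4 ≈ -826.25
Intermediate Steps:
g = 3305/4 (g = ((2535 - 2021) + 2791)/4 = (514 + 2791)/4 = (¼)*3305 = 3305/4 ≈ 826.25)
h = 3305/4 ≈ 826.25
-h = -1*3305/4 = -3305/4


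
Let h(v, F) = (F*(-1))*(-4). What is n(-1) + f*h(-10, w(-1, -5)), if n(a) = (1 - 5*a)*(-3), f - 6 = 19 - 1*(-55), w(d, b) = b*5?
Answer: -8018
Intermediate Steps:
w(d, b) = 5*b
h(v, F) = 4*F (h(v, F) = -F*(-4) = 4*F)
f = 80 (f = 6 + (19 - 1*(-55)) = 6 + (19 + 55) = 6 + 74 = 80)
n(a) = -3 + 15*a
n(-1) + f*h(-10, w(-1, -5)) = (-3 + 15*(-1)) + 80*(4*(5*(-5))) = (-3 - 15) + 80*(4*(-25)) = -18 + 80*(-100) = -18 - 8000 = -8018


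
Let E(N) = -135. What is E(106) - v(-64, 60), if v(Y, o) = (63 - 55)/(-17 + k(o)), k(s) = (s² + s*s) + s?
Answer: -977813/7243 ≈ -135.00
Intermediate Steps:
k(s) = s + 2*s² (k(s) = (s² + s²) + s = 2*s² + s = s + 2*s²)
v(Y, o) = 8/(-17 + o*(1 + 2*o)) (v(Y, o) = (63 - 55)/(-17 + o*(1 + 2*o)) = 8/(-17 + o*(1 + 2*o)))
E(106) - v(-64, 60) = -135 - 8/(-17 + 60*(1 + 2*60)) = -135 - 8/(-17 + 60*(1 + 120)) = -135 - 8/(-17 + 60*121) = -135 - 8/(-17 + 7260) = -135 - 8/7243 = -977813/7243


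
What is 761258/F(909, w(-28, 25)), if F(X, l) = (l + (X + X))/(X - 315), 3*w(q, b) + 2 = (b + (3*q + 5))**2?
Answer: 339140439/2092 ≈ 1.6211e+5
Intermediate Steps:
w(q, b) = -2/3 + (5 + b + 3*q)**2/3 (w(q, b) = -2/3 + (b + (3*q + 5))**2/3 = -2/3 + (b + (5 + 3*q))**2/3 = -2/3 + (5 + b + 3*q)**2/3)
F(X, l) = (l + 2*X)/(-315 + X)
761258/F(909, w(-28, 25)) = 761258/((((-2/3 + (5 + 25 + 3*(-28))**2/3) + 2*909)/(-315 + 909))) = 761258/((((-2/3 + (5 + 25 - 84)**2/3) + 1818)/594)) = 761258/((((-2/3 + (1/3)*(-54)**2) + 1818)/594)) = 761258/((((-2/3 + (1/3)*2916) + 1818)/594)) = 761258/((((-2/3 + 972) + 1818)/594)) = 761258/(((2914/3 + 1818)/594)) = 761258/(((1/594)*(8368/3))) = 761258/(4184/891) = 761258*(891/4184) = 339140439/2092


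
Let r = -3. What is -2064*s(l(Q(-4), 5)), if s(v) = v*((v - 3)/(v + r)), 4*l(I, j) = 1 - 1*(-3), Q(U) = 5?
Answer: -2064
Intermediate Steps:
l(I, j) = 1 (l(I, j) = (1 - 1*(-3))/4 = (1 + 3)/4 = (¼)*4 = 1)
s(v) = v (s(v) = v*((v - 3)/(v - 3)) = v*((-3 + v)/(-3 + v)) = v*1 = v)
-2064*s(l(Q(-4), 5)) = -2064*1 = -2064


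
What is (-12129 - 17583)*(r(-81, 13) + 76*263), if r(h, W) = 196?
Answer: -599707008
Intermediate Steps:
(-12129 - 17583)*(r(-81, 13) + 76*263) = (-12129 - 17583)*(196 + 76*263) = -29712*(196 + 19988) = -29712*20184 = -599707008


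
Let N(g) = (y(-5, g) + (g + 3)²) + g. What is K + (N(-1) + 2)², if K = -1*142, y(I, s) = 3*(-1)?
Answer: -138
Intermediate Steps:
y(I, s) = -3
N(g) = -3 + g + (3 + g)² (N(g) = (-3 + (g + 3)²) + g = (-3 + (3 + g)²) + g = -3 + g + (3 + g)²)
K = -142
K + (N(-1) + 2)² = -142 + ((-3 - 1 + (3 - 1)²) + 2)² = -142 + ((-3 - 1 + 2²) + 2)² = -142 + ((-3 - 1 + 4) + 2)² = -142 + (0 + 2)² = -142 + 2² = -142 + 4 = -138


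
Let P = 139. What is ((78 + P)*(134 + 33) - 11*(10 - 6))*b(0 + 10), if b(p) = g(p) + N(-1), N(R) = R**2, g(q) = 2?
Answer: 108585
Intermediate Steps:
b(p) = 3 (b(p) = 2 + (-1)**2 = 2 + 1 = 3)
((78 + P)*(134 + 33) - 11*(10 - 6))*b(0 + 10) = ((78 + 139)*(134 + 33) - 11*(10 - 6))*3 = (217*167 - 11*4)*3 = (36239 - 44)*3 = 36195*3 = 108585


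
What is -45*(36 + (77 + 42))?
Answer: -6975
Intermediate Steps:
-45*(36 + (77 + 42)) = -45*(36 + 119) = -45*155 = -6975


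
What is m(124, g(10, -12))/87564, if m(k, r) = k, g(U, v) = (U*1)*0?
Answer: 31/21891 ≈ 0.0014161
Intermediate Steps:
g(U, v) = 0 (g(U, v) = U*0 = 0)
m(124, g(10, -12))/87564 = 124/87564 = 124*(1/87564) = 31/21891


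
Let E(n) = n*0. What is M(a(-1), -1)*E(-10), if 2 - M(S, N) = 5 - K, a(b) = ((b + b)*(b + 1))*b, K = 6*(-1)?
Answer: 0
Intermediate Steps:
E(n) = 0
K = -6
a(b) = 2*b**2*(1 + b) (a(b) = ((2*b)*(1 + b))*b = (2*b*(1 + b))*b = 2*b**2*(1 + b))
M(S, N) = -9 (M(S, N) = 2 - (5 - 1*(-6)) = 2 - (5 + 6) = 2 - 1*11 = 2 - 11 = -9)
M(a(-1), -1)*E(-10) = -9*0 = 0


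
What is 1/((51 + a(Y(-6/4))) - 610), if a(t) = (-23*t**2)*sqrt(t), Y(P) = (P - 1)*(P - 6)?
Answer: 572416/1255021816331 - 20700000*sqrt(3)/1255021816331 ≈ -2.8112e-5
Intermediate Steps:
Y(P) = (-1 + P)*(-6 + P)
a(t) = -23*t**(5/2)
1/((51 + a(Y(-6/4))) - 610) = 1/((51 - 23*(6 + (-6/4)**2 - (-42)/4)**(5/2)) - 610) = 1/((51 - 23*(6 + (-6*1/4)**2 - (-42)/4)**(5/2)) - 610) = 1/((51 - 23*(6 + (-3/2)**2 - 7*(-3/2))**(5/2)) - 610) = 1/((51 - 23*(6 + 9/4 + 21/2)**(5/2)) - 610) = 1/((51 - 646875*sqrt(3)/32) - 610) = 1/(-559 - 646875*sqrt(3)/32)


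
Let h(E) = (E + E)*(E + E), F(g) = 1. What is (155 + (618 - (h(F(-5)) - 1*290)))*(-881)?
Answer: -932979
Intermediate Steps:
h(E) = 4*E**2 (h(E) = (2*E)*(2*E) = 4*E**2)
(155 + (618 - (h(F(-5)) - 1*290)))*(-881) = (155 + (618 - (4*1**2 - 1*290)))*(-881) = (155 + (618 - (4*1 - 290)))*(-881) = (155 + (618 - (4 - 290)))*(-881) = (155 + (618 - 1*(-286)))*(-881) = (155 + (618 + 286))*(-881) = (155 + 904)*(-881) = 1059*(-881) = -932979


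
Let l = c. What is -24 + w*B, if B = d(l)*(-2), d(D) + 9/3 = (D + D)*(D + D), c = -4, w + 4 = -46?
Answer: 6076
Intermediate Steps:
w = -50 (w = -4 - 46 = -50)
l = -4
d(D) = -3 + 4*D² (d(D) = -3 + (D + D)*(D + D) = -3 + (2*D)*(2*D) = -3 + 4*D²)
B = -122 (B = (-3 + 4*(-4)²)*(-2) = (-3 + 4*16)*(-2) = (-3 + 64)*(-2) = 61*(-2) = -122)
-24 + w*B = -24 - 50*(-122) = -24 + 6100 = 6076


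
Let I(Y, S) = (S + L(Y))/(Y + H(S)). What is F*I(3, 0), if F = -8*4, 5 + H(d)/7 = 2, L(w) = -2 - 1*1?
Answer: -16/3 ≈ -5.3333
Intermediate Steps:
L(w) = -3 (L(w) = -2 - 1 = -3)
H(d) = -21 (H(d) = -35 + 7*2 = -35 + 14 = -21)
I(Y, S) = (-3 + S)/(-21 + Y) (I(Y, S) = (S - 3)/(Y - 21) = (-3 + S)/(-21 + Y))
F = -32
F*I(3, 0) = -32*(-3 + 0)/(-21 + 3) = -32*(-3)/(-18) = -(-16)*(-3)/9 = -32*⅙ = -16/3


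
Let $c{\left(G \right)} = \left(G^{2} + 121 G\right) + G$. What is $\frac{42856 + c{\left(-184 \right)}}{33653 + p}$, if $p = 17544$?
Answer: $\frac{54264}{51197} \approx 1.0599$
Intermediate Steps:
$c{\left(G \right)} = G^{2} + 122 G$
$\frac{42856 + c{\left(-184 \right)}}{33653 + p} = \frac{42856 - 184 \left(122 - 184\right)}{33653 + 17544} = \frac{42856 - -11408}{51197} = \left(42856 + 11408\right) \frac{1}{51197} = 54264 \cdot \frac{1}{51197} = \frac{54264}{51197}$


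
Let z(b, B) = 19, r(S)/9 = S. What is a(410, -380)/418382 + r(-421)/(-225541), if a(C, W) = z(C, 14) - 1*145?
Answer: 778415616/47181147331 ≈ 0.016498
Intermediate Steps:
r(S) = 9*S
a(C, W) = -126 (a(C, W) = 19 - 1*145 = 19 - 145 = -126)
a(410, -380)/418382 + r(-421)/(-225541) = -126/418382 + (9*(-421))/(-225541) = -126*1/418382 - 3789*(-1/225541) = -63/209191 + 3789/225541 = 778415616/47181147331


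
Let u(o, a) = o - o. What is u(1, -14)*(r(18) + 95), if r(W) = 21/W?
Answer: 0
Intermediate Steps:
u(o, a) = 0
u(1, -14)*(r(18) + 95) = 0*(21/18 + 95) = 0*(21*(1/18) + 95) = 0*(7/6 + 95) = 0*(577/6) = 0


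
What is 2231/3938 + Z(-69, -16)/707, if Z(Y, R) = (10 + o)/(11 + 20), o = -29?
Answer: 48822005/86309146 ≈ 0.56566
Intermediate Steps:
Z(Y, R) = -19/31 (Z(Y, R) = (10 - 29)/(11 + 20) = -19/31)
2231/3938 + Z(-69, -16)/707 = 2231/3938 - 19/31/707 = 2231*(1/3938) - 19/31*1/707 = 2231/3938 - 19/21917 = 48822005/86309146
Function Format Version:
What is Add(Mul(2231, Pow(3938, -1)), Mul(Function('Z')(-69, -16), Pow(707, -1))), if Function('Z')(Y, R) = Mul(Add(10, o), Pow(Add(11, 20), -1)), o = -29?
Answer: Rational(48822005, 86309146) ≈ 0.56566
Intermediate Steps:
Function('Z')(Y, R) = Rational(-19, 31) (Function('Z')(Y, R) = Mul(Add(10, -29), Pow(Add(11, 20), -1)) = Mul(-19, Pow(31, -1)) = Mul(-19, Rational(1, 31)) = Rational(-19, 31))
Add(Mul(2231, Pow(3938, -1)), Mul(Function('Z')(-69, -16), Pow(707, -1))) = Add(Mul(2231, Pow(3938, -1)), Mul(Rational(-19, 31), Pow(707, -1))) = Add(Mul(2231, Rational(1, 3938)), Mul(Rational(-19, 31), Rational(1, 707))) = Add(Rational(2231, 3938), Rational(-19, 21917)) = Rational(48822005, 86309146)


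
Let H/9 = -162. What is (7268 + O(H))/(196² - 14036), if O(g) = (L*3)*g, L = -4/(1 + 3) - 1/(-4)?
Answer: 21097/48760 ≈ 0.43267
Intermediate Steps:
H = -1458 (H = 9*(-162) = -1458)
L = -¾ (L = -4/4 - 1*(-¼) = -4*¼ + ¼ = -1 + ¼ = -¾ ≈ -0.75000)
O(g) = -9*g/4 (O(g) = (-¾*3)*g = -9*g/4)
(7268 + O(H))/(196² - 14036) = (7268 - 9/4*(-1458))/(196² - 14036) = (7268 + 6561/2)/(38416 - 14036) = (21097/2)/24380 = (21097/2)*(1/24380) = 21097/48760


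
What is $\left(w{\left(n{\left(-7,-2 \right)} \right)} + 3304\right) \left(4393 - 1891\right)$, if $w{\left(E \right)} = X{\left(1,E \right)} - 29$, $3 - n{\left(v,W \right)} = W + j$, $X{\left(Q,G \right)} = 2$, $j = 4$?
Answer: $8199054$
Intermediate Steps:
$n{\left(v,W \right)} = -1 - W$ ($n{\left(v,W \right)} = 3 - \left(W + 4\right) = 3 - \left(4 + W\right) = -1 - W$)
$w{\left(E \right)} = -27$ ($w{\left(E \right)} = 2 - 29 = -27$)
$\left(w{\left(n{\left(-7,-2 \right)} \right)} + 3304\right) \left(4393 - 1891\right) = \left(-27 + 3304\right) \left(4393 - 1891\right) = 3277 \cdot 2502 = 8199054$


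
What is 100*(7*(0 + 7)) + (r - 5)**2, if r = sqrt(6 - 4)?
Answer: 4927 - 10*sqrt(2) ≈ 4912.9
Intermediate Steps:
r = sqrt(2) ≈ 1.4142
100*(7*(0 + 7)) + (r - 5)**2 = 100*(7*(0 + 7)) + (sqrt(2) - 5)**2 = 100*(7*7) + (-5 + sqrt(2))**2 = 100*49 + (-5 + sqrt(2))**2 = 4900 + (-5 + sqrt(2))**2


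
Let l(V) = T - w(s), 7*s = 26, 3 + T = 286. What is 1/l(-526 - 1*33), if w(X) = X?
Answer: 7/1955 ≈ 0.0035806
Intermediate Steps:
T = 283 (T = -3 + 286 = 283)
s = 26/7 (s = (1/7)*26 = 26/7 ≈ 3.7143)
l(V) = 1955/7 (l(V) = 283 - 1*26/7 = 283 - 26/7 = 1955/7)
1/l(-526 - 1*33) = 1/(1955/7) = 7/1955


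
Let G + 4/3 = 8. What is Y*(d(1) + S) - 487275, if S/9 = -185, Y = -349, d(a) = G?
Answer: 274450/3 ≈ 91483.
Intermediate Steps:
G = 20/3 (G = -4/3 + 8 = 20/3 ≈ 6.6667)
d(a) = 20/3
S = -1665 (S = 9*(-185) = -1665)
Y*(d(1) + S) - 487275 = -349*(20/3 - 1665) - 487275 = -349*(-4975/3) - 487275 = 1736275/3 - 487275 = 274450/3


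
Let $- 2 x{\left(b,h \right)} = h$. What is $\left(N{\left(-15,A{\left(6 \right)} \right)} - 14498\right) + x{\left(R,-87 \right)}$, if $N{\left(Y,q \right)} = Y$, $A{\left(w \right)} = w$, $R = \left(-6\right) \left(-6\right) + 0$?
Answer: $- \frac{28939}{2} \approx -14470.0$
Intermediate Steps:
$R = 36$ ($R = 36 + 0 = 36$)
$x{\left(b,h \right)} = - \frac{h}{2}$
$\left(N{\left(-15,A{\left(6 \right)} \right)} - 14498\right) + x{\left(R,-87 \right)} = \left(-15 - 14498\right) - - \frac{87}{2} = -14513 + \frac{87}{2} = - \frac{28939}{2}$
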